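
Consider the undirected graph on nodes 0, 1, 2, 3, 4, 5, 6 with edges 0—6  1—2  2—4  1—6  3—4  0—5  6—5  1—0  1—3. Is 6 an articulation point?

No

Deleting 6 leaves 1 component (was 1) (its neighbors 0, 1, 5 remain connected to each other), so 6 is not a cut vertex.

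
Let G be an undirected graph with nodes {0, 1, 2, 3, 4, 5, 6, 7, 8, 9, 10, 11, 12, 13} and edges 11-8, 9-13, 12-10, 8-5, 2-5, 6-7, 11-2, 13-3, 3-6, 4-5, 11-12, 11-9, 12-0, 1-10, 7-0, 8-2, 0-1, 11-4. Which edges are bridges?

The edges on the cycle 11-8-2-11 are not bridges since each lies on that cycle.
Every edge lies on some cycle, so there are no bridges.

none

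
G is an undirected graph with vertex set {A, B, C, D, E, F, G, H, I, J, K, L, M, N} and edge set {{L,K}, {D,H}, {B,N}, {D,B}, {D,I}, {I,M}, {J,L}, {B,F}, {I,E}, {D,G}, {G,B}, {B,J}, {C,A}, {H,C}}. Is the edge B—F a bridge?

Removing B—F leaves no path between B and F: the component count goes from 1 to 2. So it is a bridge.

Yes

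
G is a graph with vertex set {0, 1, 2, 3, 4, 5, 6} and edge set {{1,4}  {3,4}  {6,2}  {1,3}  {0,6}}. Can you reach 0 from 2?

From 2 we can reach 0, 2, 6, which includes 0.

Yes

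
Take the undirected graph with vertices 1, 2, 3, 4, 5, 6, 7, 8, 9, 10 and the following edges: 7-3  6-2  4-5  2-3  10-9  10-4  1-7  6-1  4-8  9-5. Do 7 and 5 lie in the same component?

No

The component containing 7 is {1, 2, 3, 6, 7}, and 5 is not in it.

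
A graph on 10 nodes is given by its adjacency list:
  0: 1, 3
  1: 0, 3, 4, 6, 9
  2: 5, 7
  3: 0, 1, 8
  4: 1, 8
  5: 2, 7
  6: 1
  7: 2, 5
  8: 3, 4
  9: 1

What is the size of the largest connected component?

7

Starting from 2 we can reach 2, 5, 7. That is one component of size 3.
Starting from 0 we can reach 0, 1, 3, 4, 6, 8, 9. That is one component of size 7.
The largest has 7 vertices.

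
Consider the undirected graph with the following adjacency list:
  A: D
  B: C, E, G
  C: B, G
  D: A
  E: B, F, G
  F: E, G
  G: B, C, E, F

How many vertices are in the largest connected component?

Starting from A we can reach A, D. That is one component of size 2.
Starting from B we can reach B, C, E, F, G. That is one component of size 5.
The largest has 5 vertices.

5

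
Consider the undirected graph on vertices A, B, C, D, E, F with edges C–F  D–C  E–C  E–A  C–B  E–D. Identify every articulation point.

Removing C increases the component count from 1 to 3, so C is a cut vertex.
Removing E increases the component count from 1 to 2, so E is a cut vertex.
By contrast removing A leaves 1 component; it is not a cut vertex. No other vertex is a cut vertex either.

C, E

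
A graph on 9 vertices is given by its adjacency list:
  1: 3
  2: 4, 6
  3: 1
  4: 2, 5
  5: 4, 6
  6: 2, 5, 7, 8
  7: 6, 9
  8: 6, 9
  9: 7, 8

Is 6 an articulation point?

Yes

Deleting 6 raises the number of components from 2 to 3, so 6 is a cut vertex.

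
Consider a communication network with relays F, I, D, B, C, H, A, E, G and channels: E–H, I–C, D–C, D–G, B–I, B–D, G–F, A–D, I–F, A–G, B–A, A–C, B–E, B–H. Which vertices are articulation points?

Removing B increases the component count from 1 to 2, so B is a cut vertex.
By contrast removing E leaves 1 component; it is not a cut vertex. No other vertex is a cut vertex either.

B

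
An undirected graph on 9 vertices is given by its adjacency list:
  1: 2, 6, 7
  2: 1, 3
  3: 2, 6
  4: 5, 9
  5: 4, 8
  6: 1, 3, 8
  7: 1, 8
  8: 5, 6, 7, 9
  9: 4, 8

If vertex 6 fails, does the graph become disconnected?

No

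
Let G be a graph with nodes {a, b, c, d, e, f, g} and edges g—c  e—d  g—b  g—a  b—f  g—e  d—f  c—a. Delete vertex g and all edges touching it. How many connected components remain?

2

With g gone, the remaining components are: {a, c}; {b, d, e, f}.
That is 2 components.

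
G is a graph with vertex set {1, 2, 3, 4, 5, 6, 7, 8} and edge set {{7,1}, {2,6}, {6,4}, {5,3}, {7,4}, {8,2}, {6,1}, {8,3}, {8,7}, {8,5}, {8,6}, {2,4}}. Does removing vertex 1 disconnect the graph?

No

Deleting 1 leaves 1 component (was 1) (its neighbors 6, 7 remain connected to each other), so 1 is not a cut vertex.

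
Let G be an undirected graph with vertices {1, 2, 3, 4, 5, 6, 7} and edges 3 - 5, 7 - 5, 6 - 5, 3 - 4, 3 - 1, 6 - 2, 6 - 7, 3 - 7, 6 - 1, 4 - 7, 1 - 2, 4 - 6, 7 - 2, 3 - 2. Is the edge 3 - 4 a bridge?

No

After removing 3 - 4, the path 3-7-4 still connects them, so the edge is not a bridge.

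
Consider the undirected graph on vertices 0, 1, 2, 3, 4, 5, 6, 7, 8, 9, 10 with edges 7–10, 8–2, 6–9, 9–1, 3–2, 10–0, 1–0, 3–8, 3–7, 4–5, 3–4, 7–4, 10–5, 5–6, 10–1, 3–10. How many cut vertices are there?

1

Removing 3 increases the component count from 1 to 2, so 3 is a cut vertex.
By contrast removing 5 leaves 1 component; it is not a cut vertex. No other vertex is a cut vertex either.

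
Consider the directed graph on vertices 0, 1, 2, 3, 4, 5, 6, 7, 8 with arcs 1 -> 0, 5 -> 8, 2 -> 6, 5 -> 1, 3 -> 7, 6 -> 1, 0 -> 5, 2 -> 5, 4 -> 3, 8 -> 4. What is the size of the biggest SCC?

3

{0, 1, 5} are all mutually reachable — one SCC of size 3.
{8} is an SCC by itself.
{4} is an SCC by itself.
{6} is an SCC by itself.
{2} is an SCC by itself.
(and 2 more singleton SCCs)
The largest has 3 vertices.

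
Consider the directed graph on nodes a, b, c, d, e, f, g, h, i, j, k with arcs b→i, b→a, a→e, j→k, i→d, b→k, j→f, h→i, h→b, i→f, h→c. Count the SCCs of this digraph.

{a} is an SCC by itself.
{c} is an SCC by itself.
{b} is an SCC by itself.
{i} is an SCC by itself.
{h} is an SCC by itself.
(and 6 more singleton SCCs)
That gives 11 strongly connected components.

11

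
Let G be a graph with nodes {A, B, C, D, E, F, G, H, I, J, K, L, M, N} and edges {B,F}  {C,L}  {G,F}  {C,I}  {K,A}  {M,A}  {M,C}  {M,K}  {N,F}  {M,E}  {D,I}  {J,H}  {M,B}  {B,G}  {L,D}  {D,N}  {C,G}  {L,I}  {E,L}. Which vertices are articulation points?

M

Removing M increases the component count from 2 to 3, so M is a cut vertex.
By contrast removing F leaves 2 components; it is not a cut vertex. No other vertex is a cut vertex either.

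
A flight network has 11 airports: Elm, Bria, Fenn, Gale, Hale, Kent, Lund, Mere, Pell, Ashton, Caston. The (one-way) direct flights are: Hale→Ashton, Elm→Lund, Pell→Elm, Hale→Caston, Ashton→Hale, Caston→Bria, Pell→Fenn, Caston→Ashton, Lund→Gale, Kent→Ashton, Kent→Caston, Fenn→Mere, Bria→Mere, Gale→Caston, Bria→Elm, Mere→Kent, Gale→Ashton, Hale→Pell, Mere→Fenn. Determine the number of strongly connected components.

1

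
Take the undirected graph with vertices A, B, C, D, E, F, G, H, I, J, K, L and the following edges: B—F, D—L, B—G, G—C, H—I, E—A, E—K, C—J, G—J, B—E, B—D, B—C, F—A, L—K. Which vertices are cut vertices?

B

Removing B increases the component count from 2 to 3, so B is a cut vertex.
By contrast removing K leaves 2 components; it is not a cut vertex. No other vertex is a cut vertex either.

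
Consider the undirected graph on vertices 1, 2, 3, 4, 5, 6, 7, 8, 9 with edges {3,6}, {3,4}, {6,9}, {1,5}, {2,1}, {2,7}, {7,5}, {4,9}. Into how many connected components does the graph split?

8 is isolated — a component by itself.
Starting from 1 we can reach 1, 2, 5, 7. That is one component of size 4.
Starting from 3 we can reach 3, 4, 6, 9. That is one component of size 4.
Total: 3 components.

3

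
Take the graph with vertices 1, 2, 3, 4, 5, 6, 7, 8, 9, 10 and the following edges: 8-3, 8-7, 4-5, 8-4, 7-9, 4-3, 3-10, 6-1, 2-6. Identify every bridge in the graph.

1-6, 10-3, 2-6, 4-5, 7-8, 7-9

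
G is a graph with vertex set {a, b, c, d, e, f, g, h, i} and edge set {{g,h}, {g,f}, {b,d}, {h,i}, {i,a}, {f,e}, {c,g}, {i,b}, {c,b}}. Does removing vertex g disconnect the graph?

Deleting g raises the number of components from 1 to 2, so g is a cut vertex.

Yes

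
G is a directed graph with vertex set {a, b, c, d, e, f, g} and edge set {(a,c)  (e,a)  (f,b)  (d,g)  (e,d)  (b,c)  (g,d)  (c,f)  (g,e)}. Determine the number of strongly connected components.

3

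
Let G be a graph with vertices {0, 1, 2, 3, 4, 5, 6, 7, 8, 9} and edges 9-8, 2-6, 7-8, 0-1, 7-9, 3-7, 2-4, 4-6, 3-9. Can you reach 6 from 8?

The component containing 8 is {3, 7, 8, 9}, and 6 is not in it.

No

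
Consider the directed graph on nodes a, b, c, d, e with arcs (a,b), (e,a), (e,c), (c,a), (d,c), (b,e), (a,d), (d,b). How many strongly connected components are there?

{a, b, c, d, e} are all mutually reachable — one SCC of size 5.
That gives 1 strongly connected component.

1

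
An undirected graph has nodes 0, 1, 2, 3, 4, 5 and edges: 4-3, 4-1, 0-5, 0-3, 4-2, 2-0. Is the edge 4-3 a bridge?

After removing 4-3, the path 4-2-0-3 still connects them, so the edge is not a bridge.

No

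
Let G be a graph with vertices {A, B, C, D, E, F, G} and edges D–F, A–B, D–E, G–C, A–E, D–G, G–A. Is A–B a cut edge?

Removing A–B leaves no path between A and B: the component count goes from 1 to 2. So it is a bridge.

Yes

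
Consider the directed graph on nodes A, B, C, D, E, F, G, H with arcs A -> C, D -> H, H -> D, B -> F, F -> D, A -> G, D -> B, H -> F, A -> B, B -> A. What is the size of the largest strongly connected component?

5

{A, B, D, F, H} are all mutually reachable — one SCC of size 5.
{G} is an SCC by itself.
{C} is an SCC by itself.
{E} is an SCC by itself.
The largest has 5 vertices.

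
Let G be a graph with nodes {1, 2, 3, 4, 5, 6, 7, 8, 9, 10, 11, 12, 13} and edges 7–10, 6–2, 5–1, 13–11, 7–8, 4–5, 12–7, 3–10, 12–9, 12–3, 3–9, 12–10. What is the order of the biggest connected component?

6

Starting from 11 we can reach 11, 13. That is one component of size 2.
Starting from 2 we can reach 2, 6. That is one component of size 2.
Starting from 1 we can reach 1, 4, 5. That is one component of size 3.
Starting from 3 we can reach 3, 7, 8, 9, 10, 12. That is one component of size 6.
The largest has 6 vertices.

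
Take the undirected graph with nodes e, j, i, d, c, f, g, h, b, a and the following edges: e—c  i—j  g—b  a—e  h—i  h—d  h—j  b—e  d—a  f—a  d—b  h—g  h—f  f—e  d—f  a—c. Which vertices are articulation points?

h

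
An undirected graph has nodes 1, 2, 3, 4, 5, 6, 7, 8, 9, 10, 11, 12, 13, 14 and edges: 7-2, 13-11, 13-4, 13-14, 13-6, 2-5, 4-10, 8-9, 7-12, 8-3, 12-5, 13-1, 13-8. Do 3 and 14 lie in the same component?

From 3 we can reach 1, 3, 4, 6, 8, 9, 10, 11, 13, 14, which includes 14.

Yes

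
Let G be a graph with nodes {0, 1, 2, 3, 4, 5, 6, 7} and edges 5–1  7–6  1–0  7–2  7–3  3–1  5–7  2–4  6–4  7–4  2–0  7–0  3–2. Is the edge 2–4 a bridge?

No

After removing 2–4, the path 2-7-4 still connects them, so the edge is not a bridge.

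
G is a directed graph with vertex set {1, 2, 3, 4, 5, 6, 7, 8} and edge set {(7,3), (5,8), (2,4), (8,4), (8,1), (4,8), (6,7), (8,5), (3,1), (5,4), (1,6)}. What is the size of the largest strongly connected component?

{1, 3, 6, 7} are all mutually reachable — one SCC of size 4.
{4, 5, 8} are all mutually reachable — one SCC of size 3.
{2} is an SCC by itself.
The largest has 4 vertices.

4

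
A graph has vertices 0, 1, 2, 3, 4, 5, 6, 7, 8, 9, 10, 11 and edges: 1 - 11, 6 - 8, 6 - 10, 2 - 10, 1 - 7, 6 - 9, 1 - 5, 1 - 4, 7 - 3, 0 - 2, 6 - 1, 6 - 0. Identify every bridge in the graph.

1-11, 1-4, 1-5, 1-6, 1-7, 3-7, 6-8, 6-9

The edges on the cycle 6-0-2-10-6 are not bridges since each lies on that cycle.
But removing 6 - 8 disconnects 6 from 8; removing 6 - 9 disconnects 6 from 9; removing 1 - 11 disconnects 1 from 11; removing 6 - 1 disconnects 6 from 1 — these are bridges.
In total 8 edges are bridges.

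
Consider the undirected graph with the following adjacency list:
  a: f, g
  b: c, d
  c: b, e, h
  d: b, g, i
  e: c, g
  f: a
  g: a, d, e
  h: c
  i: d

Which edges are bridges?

a-f, a-g, c-h, d-i

The edges on the cycle e-g-d-b-c-e are not bridges since each lies on that cycle.
But removing g-a disconnects g from a; removing i-d disconnects i from d; removing c-h disconnects c from h; removing a-f disconnects a from f — these are bridges.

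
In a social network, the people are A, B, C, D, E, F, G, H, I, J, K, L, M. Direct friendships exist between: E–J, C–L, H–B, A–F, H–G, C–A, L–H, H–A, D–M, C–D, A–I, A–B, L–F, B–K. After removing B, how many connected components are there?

3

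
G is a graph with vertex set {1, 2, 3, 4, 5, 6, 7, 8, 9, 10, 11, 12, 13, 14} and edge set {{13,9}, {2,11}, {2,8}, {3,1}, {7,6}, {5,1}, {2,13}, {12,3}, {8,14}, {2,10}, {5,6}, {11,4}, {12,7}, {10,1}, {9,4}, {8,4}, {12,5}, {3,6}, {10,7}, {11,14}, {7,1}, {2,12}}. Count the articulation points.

Removing 2 increases the component count from 1 to 2, so 2 is a cut vertex.
By contrast removing 4 leaves 1 component; it is not a cut vertex. No other vertex is a cut vertex either.

1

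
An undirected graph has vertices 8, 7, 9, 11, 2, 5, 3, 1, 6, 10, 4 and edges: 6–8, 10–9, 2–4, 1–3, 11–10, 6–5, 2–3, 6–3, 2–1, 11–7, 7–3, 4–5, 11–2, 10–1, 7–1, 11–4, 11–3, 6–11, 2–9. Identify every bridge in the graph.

6-8

The edges on the cycle 6-11-2-4-5-6 are not bridges since each lies on that cycle.
But removing 6–8 disconnects 6 from 8 — this is a bridge.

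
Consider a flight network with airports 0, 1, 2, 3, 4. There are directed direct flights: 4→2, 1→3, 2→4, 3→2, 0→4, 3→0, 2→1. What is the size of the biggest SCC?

5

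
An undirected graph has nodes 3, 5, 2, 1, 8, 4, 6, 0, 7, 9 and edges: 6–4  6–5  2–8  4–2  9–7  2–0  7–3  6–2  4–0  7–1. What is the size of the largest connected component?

6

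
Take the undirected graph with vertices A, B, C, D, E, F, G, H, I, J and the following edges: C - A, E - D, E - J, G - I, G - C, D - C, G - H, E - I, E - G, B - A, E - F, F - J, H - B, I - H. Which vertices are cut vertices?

E

Removing E increases the component count from 1 to 2, so E is a cut vertex.
By contrast removing F leaves 1 component; it is not a cut vertex. No other vertex is a cut vertex either.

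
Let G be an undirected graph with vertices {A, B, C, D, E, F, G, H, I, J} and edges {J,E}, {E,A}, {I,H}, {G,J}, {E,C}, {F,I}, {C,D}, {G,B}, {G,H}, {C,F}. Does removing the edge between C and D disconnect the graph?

Removing C—D leaves no path between C and D: the component count goes from 1 to 2. So it is a bridge.

Yes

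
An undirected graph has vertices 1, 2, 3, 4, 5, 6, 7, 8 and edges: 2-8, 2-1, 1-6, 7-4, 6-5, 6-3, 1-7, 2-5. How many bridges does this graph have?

4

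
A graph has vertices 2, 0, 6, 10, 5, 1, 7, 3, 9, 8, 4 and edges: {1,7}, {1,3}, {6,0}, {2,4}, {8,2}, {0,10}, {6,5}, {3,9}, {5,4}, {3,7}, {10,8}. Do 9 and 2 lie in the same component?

No

The component containing 9 is {1, 3, 7, 9}, and 2 is not in it.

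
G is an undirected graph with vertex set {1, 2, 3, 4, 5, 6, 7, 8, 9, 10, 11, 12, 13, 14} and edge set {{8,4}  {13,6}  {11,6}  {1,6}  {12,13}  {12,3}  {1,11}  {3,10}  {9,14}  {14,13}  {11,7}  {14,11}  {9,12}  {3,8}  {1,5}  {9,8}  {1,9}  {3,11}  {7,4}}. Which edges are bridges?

1-5, 10-3

The edges on the cycle 1-9-14-13-6-1 are not bridges since each lies on that cycle.
But removing 5—1 disconnects 5 from 1; removing 10—3 disconnects 10 from 3 — these are bridges.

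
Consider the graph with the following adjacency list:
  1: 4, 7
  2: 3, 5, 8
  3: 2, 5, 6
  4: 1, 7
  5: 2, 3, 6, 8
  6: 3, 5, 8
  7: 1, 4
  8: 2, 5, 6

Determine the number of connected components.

Starting from 1 we can reach 1, 4, 7. That is one component of size 3.
Starting from 2 we can reach 2, 3, 5, 6, 8. That is one component of size 5.
Total: 2 components.

2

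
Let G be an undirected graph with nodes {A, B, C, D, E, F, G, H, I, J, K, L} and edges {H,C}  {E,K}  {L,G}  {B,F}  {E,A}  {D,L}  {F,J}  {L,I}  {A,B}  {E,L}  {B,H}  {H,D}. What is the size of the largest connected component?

Starting from A we can reach A, B, C, D, E, F, G, H, I, J, K, L. That is one component of size 12.
The largest has 12 vertices.

12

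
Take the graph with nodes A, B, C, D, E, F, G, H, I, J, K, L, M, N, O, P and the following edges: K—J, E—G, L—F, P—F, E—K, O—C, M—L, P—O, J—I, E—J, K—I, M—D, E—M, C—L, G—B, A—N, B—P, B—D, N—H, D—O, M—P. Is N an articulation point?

Yes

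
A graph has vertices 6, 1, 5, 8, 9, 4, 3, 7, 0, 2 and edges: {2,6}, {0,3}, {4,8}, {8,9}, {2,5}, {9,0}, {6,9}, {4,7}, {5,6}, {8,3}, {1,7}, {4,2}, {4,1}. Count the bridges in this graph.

0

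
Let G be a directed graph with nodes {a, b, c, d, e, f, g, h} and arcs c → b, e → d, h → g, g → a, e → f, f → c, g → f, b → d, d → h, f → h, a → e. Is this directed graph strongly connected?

From a we can reach every vertex (a, b, c, d, e, f, g, h), and every vertex can reach a (a, b, c, d, e, f, g, h). So the whole graph is one strongly connected component.

Yes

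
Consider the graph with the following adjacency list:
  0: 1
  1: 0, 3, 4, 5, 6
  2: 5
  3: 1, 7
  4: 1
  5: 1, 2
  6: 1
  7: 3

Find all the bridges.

removing 4-1 disconnects 4 from 1; removing 5-1 disconnects 5 from 1; removing 1-6 disconnects 1 from 6; removing 5-2 disconnects 5 from 2 — these are bridges.
In total 7 edges are bridges.

0-1, 1-3, 1-4, 1-5, 1-6, 2-5, 3-7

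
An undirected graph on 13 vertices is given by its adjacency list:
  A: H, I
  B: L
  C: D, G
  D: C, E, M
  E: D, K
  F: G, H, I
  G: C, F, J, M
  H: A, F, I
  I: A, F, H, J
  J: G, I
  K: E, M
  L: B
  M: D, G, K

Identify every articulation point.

G

Removing G increases the component count from 2 to 3, so G is a cut vertex.
By contrast removing F leaves 2 components; it is not a cut vertex. No other vertex is a cut vertex either.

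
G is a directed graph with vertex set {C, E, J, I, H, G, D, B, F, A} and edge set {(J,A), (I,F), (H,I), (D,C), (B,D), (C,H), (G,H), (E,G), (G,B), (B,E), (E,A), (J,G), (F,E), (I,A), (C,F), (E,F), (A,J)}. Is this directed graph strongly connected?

From F we can reach every vertex (A, B, C, D, E, F, G, H, I, J), and every vertex can reach F (A, B, C, D, E, F, G, H, I, J). So the whole graph is one strongly connected component.

Yes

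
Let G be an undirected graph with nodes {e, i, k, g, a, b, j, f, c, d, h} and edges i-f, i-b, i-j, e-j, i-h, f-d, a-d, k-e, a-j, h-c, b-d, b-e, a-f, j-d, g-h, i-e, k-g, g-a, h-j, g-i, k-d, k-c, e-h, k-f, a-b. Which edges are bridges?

The edges on the cycle g-i-f-d-b-a-g are not bridges since each lies on that cycle.
Every edge lies on some cycle, so there are no bridges.

none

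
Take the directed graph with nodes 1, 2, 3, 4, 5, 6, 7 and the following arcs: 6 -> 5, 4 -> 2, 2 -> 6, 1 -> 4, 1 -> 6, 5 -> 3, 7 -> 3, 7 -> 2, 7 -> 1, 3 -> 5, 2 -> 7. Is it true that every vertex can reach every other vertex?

No

There is no directed path from 5 to 4, so the graph is not strongly connected.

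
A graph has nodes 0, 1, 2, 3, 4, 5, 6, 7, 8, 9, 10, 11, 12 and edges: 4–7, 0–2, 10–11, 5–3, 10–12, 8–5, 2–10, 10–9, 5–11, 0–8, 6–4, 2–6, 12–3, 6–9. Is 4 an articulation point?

Deleting 4 raises the number of components from 2 to 3, so 4 is a cut vertex.

Yes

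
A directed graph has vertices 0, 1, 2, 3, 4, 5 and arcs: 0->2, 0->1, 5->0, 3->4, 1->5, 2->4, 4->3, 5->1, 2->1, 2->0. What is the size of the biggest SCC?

4

{0, 1, 2, 5} are all mutually reachable — one SCC of size 4.
{3, 4} are all mutually reachable — one SCC of size 2.
The largest has 4 vertices.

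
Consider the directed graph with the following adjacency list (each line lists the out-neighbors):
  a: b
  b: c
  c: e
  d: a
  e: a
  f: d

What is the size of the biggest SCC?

{a, b, c, e} are all mutually reachable — one SCC of size 4.
{f} is an SCC by itself.
{d} is an SCC by itself.
The largest has 4 vertices.

4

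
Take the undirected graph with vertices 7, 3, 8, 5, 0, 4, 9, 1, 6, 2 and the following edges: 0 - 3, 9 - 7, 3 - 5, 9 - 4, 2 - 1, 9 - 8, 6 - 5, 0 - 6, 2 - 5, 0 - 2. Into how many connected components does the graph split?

Starting from 4 we can reach 4, 7, 8, 9. That is one component of size 4.
Starting from 0 we can reach 0, 1, 2, 3, 5, 6. That is one component of size 6.
Total: 2 components.

2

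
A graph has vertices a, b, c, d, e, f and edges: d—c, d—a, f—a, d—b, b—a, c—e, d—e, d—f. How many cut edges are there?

0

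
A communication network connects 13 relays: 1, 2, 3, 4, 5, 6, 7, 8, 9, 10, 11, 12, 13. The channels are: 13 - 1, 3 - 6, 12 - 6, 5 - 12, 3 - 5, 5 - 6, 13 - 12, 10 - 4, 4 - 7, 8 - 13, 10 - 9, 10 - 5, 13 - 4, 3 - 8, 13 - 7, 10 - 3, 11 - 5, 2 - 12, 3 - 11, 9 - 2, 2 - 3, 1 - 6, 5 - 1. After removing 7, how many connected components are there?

With 7 gone, the remaining components are: {1, 2, 3, 4, 5, 6, 8, 9, 10, 11, 12, 13}.
That is 1 component.

1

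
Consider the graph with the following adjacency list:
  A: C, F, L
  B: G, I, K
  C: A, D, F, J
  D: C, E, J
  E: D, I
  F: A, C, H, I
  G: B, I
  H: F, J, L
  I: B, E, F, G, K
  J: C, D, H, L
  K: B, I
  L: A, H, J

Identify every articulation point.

I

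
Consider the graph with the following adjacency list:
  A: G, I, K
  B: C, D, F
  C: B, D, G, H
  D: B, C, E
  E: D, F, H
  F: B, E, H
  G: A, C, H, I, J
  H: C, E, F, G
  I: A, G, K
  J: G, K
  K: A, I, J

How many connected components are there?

1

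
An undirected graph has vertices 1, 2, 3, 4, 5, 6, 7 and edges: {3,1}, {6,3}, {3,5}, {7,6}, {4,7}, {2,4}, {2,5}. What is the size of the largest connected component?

Starting from 1 we can reach 1, 2, 3, 4, 5, 6, 7. That is one component of size 7.
The largest has 7 vertices.

7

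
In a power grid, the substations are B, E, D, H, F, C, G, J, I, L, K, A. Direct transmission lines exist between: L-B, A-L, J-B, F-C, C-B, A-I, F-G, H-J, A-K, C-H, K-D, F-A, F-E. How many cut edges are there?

5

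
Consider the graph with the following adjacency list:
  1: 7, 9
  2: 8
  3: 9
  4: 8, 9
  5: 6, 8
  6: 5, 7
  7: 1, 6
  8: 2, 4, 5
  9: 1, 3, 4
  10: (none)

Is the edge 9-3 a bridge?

Removing 9-3 leaves no path between 9 and 3: the component count goes from 2 to 3. So it is a bridge.

Yes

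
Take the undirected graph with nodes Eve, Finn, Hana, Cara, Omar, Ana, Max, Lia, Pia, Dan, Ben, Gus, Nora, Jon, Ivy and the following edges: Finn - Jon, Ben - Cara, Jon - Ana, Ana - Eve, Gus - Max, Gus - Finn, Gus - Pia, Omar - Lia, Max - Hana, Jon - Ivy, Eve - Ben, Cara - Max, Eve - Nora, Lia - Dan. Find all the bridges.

Dan-Lia, Eve-Nora, Gus-Pia, Hana-Max, Ivy-Jon, Lia-Omar

The edges on the cycle Gus-Finn-Jon-Ana-Eve-Ben-Cara-Max-Gus are not bridges since each lies on that cycle.
But removing Nora - Eve disconnects Nora from Eve; removing Lia - Dan disconnects Lia from Dan; removing Hana - Max disconnects Hana from Max; removing Gus - Pia disconnects Gus from Pia — these are bridges.
In total 6 edges are bridges.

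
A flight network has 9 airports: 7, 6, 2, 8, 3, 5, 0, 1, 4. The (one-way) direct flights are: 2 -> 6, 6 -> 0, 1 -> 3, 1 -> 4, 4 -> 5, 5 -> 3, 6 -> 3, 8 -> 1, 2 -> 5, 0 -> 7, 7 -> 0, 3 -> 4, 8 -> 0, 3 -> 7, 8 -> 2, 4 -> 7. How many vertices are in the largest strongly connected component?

3

{3, 4, 5} are all mutually reachable — one SCC of size 3.
{0, 7} are all mutually reachable — one SCC of size 2.
{8} is an SCC by itself.
{2} is an SCC by itself.
{1} is an SCC by itself.
(and 1 more singleton SCC)
The largest has 3 vertices.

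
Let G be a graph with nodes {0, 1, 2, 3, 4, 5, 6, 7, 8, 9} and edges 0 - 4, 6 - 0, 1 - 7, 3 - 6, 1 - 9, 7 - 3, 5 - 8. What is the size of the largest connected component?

7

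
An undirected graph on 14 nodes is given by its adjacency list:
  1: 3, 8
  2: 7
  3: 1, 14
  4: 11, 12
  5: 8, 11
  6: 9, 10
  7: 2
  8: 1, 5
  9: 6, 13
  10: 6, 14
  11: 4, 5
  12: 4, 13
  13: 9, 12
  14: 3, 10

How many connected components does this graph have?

2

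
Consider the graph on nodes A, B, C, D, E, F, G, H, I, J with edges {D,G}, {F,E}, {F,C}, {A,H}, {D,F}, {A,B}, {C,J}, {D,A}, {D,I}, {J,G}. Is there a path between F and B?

Yes

From F we can reach A, B, C, D, E, F, G, H, I, J, which includes B.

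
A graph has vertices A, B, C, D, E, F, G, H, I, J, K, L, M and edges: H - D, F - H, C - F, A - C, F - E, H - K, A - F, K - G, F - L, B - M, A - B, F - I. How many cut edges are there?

9

The edges on the cycle A-C-F-A are not bridges since each lies on that cycle.
But removing H - D disconnects H from D; removing M - B disconnects M from B; removing F - H disconnects F from H; removing F - E disconnects F from E — these are bridges.
In total 9 edges are bridges.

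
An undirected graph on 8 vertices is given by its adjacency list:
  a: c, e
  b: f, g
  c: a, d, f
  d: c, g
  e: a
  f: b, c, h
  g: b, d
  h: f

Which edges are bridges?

a-c, a-e, f-h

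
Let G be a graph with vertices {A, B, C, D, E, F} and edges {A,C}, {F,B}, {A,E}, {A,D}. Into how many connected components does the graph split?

Starting from B we can reach B, F. That is one component of size 2.
Starting from A we can reach A, C, D, E. That is one component of size 4.
Total: 2 components.

2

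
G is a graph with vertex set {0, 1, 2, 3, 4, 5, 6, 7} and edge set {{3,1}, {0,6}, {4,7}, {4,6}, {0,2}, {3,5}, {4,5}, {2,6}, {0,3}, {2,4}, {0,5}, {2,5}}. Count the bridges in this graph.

2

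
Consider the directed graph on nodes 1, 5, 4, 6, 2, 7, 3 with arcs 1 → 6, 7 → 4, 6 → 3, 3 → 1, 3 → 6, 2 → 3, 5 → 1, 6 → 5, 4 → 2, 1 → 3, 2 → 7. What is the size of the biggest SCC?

{1, 3, 5, 6} are all mutually reachable — one SCC of size 4.
{2, 4, 7} are all mutually reachable — one SCC of size 3.
The largest has 4 vertices.

4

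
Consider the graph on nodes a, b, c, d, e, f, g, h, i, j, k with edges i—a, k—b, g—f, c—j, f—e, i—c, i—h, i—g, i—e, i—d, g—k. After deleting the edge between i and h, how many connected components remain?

2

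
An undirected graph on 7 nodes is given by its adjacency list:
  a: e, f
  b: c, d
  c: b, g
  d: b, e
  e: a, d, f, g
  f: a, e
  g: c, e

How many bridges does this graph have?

The edges on the cycle e-a-f-e are not bridges since each lies on that cycle.
Every edge lies on some cycle, so there are no bridges.

0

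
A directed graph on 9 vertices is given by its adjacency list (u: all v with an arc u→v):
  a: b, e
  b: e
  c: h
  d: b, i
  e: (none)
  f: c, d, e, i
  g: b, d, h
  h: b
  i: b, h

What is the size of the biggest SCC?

{a} is an SCC by itself.
{b} is an SCC by itself.
{e} is an SCC by itself.
{i} is an SCC by itself.
{g} is an SCC by itself.
(and 4 more singleton SCCs)
The largest has 1 vertex.

1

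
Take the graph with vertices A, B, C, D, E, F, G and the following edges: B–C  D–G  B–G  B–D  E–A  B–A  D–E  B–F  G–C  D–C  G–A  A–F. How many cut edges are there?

The edges on the cycle B-D-E-A-F-B are not bridges since each lies on that cycle.
Every edge lies on some cycle, so there are no bridges.

0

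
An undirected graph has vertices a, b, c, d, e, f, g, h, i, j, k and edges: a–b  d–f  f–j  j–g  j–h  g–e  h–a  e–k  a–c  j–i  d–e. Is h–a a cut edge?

Yes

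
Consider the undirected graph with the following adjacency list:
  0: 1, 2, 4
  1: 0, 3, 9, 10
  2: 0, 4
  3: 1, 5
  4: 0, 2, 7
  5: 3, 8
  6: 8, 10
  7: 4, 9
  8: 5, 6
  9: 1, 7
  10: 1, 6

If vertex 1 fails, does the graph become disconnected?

Yes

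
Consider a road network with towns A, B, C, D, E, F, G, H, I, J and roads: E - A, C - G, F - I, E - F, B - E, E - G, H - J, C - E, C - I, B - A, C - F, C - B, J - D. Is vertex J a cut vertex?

Yes

Deleting J raises the number of components from 2 to 3, so J is a cut vertex.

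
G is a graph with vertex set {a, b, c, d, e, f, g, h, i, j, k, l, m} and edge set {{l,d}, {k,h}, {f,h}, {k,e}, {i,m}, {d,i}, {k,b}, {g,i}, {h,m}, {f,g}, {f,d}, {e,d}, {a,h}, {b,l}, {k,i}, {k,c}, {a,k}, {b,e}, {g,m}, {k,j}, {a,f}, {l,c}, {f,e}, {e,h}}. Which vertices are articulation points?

Removing k increases the component count from 1 to 2, so k is a cut vertex.
By contrast removing h leaves 1 component; it is not a cut vertex. No other vertex is a cut vertex either.

k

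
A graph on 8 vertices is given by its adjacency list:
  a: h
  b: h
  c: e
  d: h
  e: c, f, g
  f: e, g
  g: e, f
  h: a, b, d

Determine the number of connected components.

2

Starting from a we can reach a, b, d, h. That is one component of size 4.
Starting from c we can reach c, e, f, g. That is one component of size 4.
Total: 2 components.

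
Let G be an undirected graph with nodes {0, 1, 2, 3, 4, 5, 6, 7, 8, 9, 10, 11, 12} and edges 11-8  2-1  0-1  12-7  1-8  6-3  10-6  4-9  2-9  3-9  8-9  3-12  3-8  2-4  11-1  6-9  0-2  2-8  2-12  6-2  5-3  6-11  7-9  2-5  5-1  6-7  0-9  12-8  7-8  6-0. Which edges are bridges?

10-6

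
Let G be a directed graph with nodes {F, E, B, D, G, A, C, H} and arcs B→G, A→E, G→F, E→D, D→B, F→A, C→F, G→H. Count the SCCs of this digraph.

3

{A, B, D, E, F, G} are all mutually reachable — one SCC of size 6.
{C} is an SCC by itself.
{H} is an SCC by itself.
That gives 3 strongly connected components.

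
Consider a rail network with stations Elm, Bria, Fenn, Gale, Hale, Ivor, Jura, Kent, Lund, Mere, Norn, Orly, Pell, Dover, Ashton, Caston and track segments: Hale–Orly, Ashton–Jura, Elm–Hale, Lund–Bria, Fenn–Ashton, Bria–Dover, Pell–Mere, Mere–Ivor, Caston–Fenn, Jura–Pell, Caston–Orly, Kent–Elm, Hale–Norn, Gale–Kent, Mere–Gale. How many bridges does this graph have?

The edges on the cycle Caston-Fenn-Ashton-Jura-Pell-Mere-Gale-Kent-Elm-Hale-Orly-Caston are not bridges since each lies on that cycle.
But removing Hale–Norn disconnects Hale from Norn; removing Bria–Dover disconnects Bria from Dover; removing Ivor–Mere disconnects Ivor from Mere; removing Lund–Bria disconnects Lund from Bria — these are bridges.
That makes 4 bridges.

4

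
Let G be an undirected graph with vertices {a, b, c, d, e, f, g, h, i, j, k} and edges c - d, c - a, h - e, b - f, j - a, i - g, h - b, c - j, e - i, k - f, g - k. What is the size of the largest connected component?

Starting from a we can reach a, c, d, j. That is one component of size 4.
Starting from b we can reach b, e, f, g, h, i, k. That is one component of size 7.
The largest has 7 vertices.

7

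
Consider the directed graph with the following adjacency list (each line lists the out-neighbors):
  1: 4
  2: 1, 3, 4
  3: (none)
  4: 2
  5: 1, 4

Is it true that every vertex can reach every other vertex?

There is no directed path from 1 to 5, so the graph is not strongly connected.

No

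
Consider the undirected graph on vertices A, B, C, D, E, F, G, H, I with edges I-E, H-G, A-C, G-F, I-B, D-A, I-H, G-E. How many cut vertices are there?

3

Removing A increases the component count from 2 to 3, so A is a cut vertex.
Removing G increases the component count from 2 to 3, so G is a cut vertex.
Removing I increases the component count from 2 to 3, so I is a cut vertex.
By contrast removing B leaves 2 components; it is not a cut vertex. No other vertex is a cut vertex either.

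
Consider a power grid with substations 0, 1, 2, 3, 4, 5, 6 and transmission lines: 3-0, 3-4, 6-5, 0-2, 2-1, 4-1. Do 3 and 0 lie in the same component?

Yes

From 3 we can reach 0, 1, 2, 3, 4, which includes 0.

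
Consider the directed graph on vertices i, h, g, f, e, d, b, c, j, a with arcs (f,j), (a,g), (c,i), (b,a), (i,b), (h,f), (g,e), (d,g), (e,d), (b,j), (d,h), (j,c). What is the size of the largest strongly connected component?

{a, b, c, d, e, f, g, h, i, j} are all mutually reachable — one SCC of size 10.
The largest has 10 vertices.

10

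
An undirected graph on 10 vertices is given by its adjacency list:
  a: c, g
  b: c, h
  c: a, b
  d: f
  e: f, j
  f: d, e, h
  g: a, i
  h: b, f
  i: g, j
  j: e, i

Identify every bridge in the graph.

The edges on the cycle b-h-f-e-j-i-g-a-c-b are not bridges since each lies on that cycle.
But removing d-f disconnects d from f — this is a bridge.

d-f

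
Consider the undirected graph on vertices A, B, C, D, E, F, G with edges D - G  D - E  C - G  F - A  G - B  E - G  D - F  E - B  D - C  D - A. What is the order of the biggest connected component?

7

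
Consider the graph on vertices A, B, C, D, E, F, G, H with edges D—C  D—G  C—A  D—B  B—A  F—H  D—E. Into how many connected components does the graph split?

Starting from F we can reach F, H. That is one component of size 2.
Starting from A we can reach A, B, C, D, E, G. That is one component of size 6.
Total: 2 components.

2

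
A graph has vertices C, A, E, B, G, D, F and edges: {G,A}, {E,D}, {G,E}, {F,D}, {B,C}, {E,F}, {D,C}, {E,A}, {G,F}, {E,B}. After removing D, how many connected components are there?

1

With D gone, the remaining components are: {A, B, C, E, F, G}.
That is 1 component.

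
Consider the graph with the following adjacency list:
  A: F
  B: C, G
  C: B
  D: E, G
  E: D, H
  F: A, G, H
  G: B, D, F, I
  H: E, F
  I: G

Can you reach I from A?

Yes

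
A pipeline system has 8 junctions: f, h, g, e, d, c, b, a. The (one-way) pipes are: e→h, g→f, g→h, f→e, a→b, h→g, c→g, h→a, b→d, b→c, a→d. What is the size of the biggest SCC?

{a, b, c, e, f, g, h} are all mutually reachable — one SCC of size 7.
{d} is an SCC by itself.
The largest has 7 vertices.

7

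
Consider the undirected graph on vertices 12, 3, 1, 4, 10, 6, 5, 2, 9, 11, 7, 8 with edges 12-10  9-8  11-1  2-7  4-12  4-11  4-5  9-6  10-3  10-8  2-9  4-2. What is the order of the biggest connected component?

12

Starting from 1 we can reach 1, 2, 3, 4, 5, 6, 7, 8, 9, 10, 11, 12. That is one component of size 12.
The largest has 12 vertices.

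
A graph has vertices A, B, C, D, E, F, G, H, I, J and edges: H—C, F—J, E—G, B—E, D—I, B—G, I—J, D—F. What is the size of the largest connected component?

4

A is isolated — a component by itself.
Starting from C we can reach C, H. That is one component of size 2.
Starting from B we can reach B, E, G. That is one component of size 3.
Starting from D we can reach D, F, I, J. That is one component of size 4.
The largest has 4 vertices.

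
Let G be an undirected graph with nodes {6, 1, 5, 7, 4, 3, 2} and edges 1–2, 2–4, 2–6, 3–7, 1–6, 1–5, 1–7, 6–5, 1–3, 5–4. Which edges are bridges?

The edges on the cycle 1-3-7-1 are not bridges since each lies on that cycle.
Every edge lies on some cycle, so there are no bridges.

none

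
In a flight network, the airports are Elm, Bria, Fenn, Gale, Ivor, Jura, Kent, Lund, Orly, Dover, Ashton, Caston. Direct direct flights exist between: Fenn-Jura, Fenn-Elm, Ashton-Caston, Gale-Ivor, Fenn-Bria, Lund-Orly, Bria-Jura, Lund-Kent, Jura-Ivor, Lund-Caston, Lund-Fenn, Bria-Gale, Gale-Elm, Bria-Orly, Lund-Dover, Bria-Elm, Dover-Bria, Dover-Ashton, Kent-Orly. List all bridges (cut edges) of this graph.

none

The edges on the cycle Bria-Gale-Elm-Bria are not bridges since each lies on that cycle.
Every edge lies on some cycle, so there are no bridges.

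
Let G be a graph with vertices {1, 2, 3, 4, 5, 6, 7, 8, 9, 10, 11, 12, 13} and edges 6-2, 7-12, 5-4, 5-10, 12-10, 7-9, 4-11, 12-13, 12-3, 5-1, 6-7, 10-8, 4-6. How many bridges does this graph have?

7

The edges on the cycle 5-4-6-7-12-10-5 are not bridges since each lies on that cycle.
But removing 2-6 disconnects 2 from 6; removing 7-9 disconnects 7 from 9; removing 5-1 disconnects 5 from 1; removing 10-8 disconnects 10 from 8 — these are bridges.
In total 7 edges are bridges.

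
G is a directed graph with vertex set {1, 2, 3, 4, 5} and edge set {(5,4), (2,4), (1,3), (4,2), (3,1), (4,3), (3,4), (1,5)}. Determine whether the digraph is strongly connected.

From 3 we can reach every vertex (1, 2, 3, 4, 5), and every vertex can reach 3 (1, 2, 3, 4, 5). So the whole graph is one strongly connected component.

Yes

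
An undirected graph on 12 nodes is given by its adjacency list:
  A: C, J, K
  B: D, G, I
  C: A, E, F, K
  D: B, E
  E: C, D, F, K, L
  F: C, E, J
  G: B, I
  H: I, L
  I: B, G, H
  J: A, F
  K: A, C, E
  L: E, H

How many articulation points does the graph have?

Removing E increases the component count from 1 to 2, so E is a cut vertex.
By contrast removing I leaves 1 component; it is not a cut vertex. No other vertex is a cut vertex either.

1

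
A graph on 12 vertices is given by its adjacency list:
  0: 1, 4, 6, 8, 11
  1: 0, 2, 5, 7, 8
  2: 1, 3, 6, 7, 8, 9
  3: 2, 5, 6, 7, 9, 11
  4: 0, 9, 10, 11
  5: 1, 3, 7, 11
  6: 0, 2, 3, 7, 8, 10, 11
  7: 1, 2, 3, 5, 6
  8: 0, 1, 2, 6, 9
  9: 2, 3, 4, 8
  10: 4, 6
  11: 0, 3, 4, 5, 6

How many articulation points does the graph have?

0

Removing 11, for instance, still leaves 1 component. No single vertex removal increases the component count — the graph has no articulation points.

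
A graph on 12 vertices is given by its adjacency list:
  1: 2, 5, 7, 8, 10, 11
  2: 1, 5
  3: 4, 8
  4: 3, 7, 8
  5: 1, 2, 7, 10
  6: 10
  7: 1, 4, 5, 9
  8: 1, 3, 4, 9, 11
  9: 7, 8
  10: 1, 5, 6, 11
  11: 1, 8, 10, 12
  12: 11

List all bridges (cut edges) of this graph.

10-6, 11-12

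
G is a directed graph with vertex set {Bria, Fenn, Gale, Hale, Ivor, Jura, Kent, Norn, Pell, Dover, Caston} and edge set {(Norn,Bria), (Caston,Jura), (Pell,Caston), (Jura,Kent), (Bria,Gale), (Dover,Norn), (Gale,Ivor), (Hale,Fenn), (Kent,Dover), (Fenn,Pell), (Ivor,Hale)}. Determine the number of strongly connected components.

1

{Bria, Fenn, Gale, Hale, Ivor, Jura, Kent, Norn, Pell, Dover, Caston} are all mutually reachable — one SCC of size 11.
That gives 1 strongly connected component.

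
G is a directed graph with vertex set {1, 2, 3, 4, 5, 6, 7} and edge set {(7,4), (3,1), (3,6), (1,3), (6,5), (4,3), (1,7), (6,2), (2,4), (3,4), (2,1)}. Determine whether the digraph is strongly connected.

No

There is no directed path from 5 to 3, so the graph is not strongly connected.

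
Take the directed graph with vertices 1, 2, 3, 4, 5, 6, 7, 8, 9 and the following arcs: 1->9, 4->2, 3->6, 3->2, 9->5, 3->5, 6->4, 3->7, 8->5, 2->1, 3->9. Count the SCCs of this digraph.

{5} is an SCC by itself.
{8} is an SCC by itself.
{7} is an SCC by itself.
{9} is an SCC by itself.
{2} is an SCC by itself.
(and 4 more singleton SCCs)
That gives 9 strongly connected components.

9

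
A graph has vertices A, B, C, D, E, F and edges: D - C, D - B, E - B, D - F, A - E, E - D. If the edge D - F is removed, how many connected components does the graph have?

2

Before removal there is 1 component.
D - F is a bridge — removing it separates D's side from F's side.
After removal: 2 components.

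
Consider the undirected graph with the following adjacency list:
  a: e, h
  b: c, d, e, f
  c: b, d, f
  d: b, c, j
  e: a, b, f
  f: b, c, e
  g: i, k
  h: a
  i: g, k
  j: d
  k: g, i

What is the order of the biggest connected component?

8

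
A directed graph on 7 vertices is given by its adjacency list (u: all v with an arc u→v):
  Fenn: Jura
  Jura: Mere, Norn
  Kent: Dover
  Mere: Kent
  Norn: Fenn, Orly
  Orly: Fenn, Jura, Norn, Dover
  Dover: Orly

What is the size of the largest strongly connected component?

7

{Fenn, Jura, Kent, Mere, Norn, Orly, Dover} are all mutually reachable — one SCC of size 7.
The largest has 7 vertices.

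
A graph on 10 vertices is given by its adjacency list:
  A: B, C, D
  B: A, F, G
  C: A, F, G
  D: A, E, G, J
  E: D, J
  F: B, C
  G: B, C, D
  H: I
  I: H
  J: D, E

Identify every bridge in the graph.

H-I

The edges on the cycle D-E-J-D are not bridges since each lies on that cycle.
But removing I-H disconnects I from H — this is a bridge.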